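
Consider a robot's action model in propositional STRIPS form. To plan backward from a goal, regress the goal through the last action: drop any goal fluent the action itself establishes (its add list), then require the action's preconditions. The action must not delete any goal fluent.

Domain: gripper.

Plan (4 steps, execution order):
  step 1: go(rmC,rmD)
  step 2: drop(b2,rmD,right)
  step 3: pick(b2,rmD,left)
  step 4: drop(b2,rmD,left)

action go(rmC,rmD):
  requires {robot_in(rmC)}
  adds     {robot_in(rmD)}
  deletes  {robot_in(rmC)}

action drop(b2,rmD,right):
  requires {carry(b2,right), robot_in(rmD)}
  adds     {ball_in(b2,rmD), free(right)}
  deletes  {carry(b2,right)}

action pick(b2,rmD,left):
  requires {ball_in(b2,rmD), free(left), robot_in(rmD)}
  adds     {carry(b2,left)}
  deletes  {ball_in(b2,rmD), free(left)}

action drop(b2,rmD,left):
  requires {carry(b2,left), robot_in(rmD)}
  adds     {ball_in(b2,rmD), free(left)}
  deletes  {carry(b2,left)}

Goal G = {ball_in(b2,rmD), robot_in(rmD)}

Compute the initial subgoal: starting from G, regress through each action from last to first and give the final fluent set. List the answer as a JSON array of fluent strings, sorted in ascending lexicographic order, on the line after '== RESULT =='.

Work backward from the goal:
  through step 4 (drop(b2,rmD,left)): drop {ball_in(b2,rmD)}, keep {robot_in(rmD)}, require {carry(b2,left), robot_in(rmD)}
    → {carry(b2,left), robot_in(rmD)}
  through step 3 (pick(b2,rmD,left)): drop {carry(b2,left)}, keep {robot_in(rmD)}, require {ball_in(b2,rmD), free(left), robot_in(rmD)}
    → {ball_in(b2,rmD), free(left), robot_in(rmD)}
  through step 2 (drop(b2,rmD,right)): drop {ball_in(b2,rmD)}, keep {free(left), robot_in(rmD)}, require {carry(b2,right), robot_in(rmD)}
    → {carry(b2,right), free(left), robot_in(rmD)}
  through step 1 (go(rmC,rmD)): drop {robot_in(rmD)}, keep {carry(b2,right), free(left)}, require {robot_in(rmC)}
    → {carry(b2,right), free(left), robot_in(rmC)}

== RESULT ==
["carry(b2,right)", "free(left)", "robot_in(rmC)"]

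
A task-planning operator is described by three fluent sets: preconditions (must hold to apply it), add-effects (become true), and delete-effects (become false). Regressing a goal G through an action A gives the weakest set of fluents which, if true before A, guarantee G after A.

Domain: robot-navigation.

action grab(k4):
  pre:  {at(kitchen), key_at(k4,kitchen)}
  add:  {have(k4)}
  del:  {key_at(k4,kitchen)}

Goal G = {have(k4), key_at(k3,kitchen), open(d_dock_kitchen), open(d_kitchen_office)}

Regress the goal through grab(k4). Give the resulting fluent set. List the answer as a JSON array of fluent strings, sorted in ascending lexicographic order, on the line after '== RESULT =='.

Compute (G \ add) ∪ pre:
  G ∩ del = {}  (empty — regression defined)
  G \ add = {have(k4), key_at(k3,kitchen), open(d_dock_kitchen), open(d_kitchen_office)} \ {have(k4)} = {key_at(k3,kitchen), open(d_dock_kitchen), open(d_kitchen_office)}
  ∪ pre   = {key_at(k3,kitchen), open(d_dock_kitchen), open(d_kitchen_office)} ∪ {at(kitchen), key_at(k4,kitchen)}
          = {at(kitchen), key_at(k3,kitchen), key_at(k4,kitchen), open(d_dock_kitchen), open(d_kitchen_office)}

== RESULT ==
["at(kitchen)", "key_at(k3,kitchen)", "key_at(k4,kitchen)", "open(d_dock_kitchen)", "open(d_kitchen_office)"]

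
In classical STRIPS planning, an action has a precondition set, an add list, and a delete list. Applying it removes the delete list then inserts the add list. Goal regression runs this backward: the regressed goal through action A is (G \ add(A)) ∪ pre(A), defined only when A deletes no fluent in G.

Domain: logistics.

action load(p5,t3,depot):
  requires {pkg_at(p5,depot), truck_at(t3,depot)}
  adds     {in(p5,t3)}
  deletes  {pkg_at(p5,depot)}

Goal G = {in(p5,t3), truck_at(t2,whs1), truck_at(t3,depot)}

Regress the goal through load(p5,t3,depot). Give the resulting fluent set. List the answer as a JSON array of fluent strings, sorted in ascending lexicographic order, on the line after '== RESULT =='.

Regress:
  G ∩ del = {}  (empty — regression defined)
  G \ add = {in(p5,t3), truck_at(t2,whs1), truck_at(t3,depot)} \ {in(p5,t3)} = {truck_at(t2,whs1), truck_at(t3,depot)}
  ∪ pre   = {truck_at(t2,whs1), truck_at(t3,depot)} ∪ {pkg_at(p5,depot), truck_at(t3,depot)}
          = {pkg_at(p5,depot), truck_at(t2,whs1), truck_at(t3,depot)}

== RESULT ==
["pkg_at(p5,depot)", "truck_at(t2,whs1)", "truck_at(t3,depot)"]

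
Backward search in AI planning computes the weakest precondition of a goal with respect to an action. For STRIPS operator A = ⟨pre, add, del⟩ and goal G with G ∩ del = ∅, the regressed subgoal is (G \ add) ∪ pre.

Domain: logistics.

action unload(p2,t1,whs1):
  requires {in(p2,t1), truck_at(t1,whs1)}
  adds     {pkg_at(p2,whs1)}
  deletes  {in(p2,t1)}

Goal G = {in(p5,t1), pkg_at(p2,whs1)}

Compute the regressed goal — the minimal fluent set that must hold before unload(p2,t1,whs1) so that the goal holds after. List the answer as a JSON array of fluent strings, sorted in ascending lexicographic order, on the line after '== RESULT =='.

Regress:
  G ∩ del = {}  (empty — regression defined)
  G \ add = {in(p5,t1), pkg_at(p2,whs1)} \ {pkg_at(p2,whs1)} = {in(p5,t1)}
  ∪ pre   = {in(p5,t1)} ∪ {in(p2,t1), truck_at(t1,whs1)}
          = {in(p2,t1), in(p5,t1), truck_at(t1,whs1)}

== RESULT ==
["in(p2,t1)", "in(p5,t1)", "truck_at(t1,whs1)"]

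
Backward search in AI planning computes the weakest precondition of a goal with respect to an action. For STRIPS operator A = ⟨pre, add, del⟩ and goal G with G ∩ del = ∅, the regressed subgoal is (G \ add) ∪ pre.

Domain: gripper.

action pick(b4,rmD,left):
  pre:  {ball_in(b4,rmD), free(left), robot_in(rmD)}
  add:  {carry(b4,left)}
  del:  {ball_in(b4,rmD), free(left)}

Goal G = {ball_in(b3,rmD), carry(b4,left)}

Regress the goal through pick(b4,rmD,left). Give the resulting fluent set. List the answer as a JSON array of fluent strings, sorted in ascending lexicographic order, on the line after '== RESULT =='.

Regress:
  G ∩ del = {}  (empty — regression defined)
  G \ add = {ball_in(b3,rmD), carry(b4,left)} \ {carry(b4,left)} = {ball_in(b3,rmD)}
  ∪ pre   = {ball_in(b3,rmD)} ∪ {ball_in(b4,rmD), free(left), robot_in(rmD)}
          = {ball_in(b3,rmD), ball_in(b4,rmD), free(left), robot_in(rmD)}

== RESULT ==
["ball_in(b3,rmD)", "ball_in(b4,rmD)", "free(left)", "robot_in(rmD)"]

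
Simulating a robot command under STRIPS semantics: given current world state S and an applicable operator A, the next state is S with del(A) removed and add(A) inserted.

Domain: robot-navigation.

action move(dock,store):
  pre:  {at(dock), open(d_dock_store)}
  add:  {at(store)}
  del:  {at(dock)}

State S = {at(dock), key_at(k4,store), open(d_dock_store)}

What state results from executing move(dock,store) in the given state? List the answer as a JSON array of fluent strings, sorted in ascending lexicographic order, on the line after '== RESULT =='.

Progress:
  pre ⊆ S: {at(dock), open(d_dock_store)} ⊆ S  — applicable
  S \ del = {key_at(k4,store), open(d_dock_store)}
  ∪ add   = {at(store), key_at(k4,store), open(d_dock_store)}

== RESULT ==
["at(store)", "key_at(k4,store)", "open(d_dock_store)"]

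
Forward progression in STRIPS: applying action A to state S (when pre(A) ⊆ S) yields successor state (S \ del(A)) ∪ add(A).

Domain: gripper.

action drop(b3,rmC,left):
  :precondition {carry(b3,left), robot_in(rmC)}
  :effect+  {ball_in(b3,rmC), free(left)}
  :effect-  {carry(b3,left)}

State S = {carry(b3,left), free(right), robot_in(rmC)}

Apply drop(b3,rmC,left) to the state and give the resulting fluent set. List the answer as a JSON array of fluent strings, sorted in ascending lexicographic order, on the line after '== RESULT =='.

Progress:
  pre ⊆ S: {carry(b3,left), robot_in(rmC)} ⊆ S  — applicable
  S \ del = {free(right), robot_in(rmC)}
  ∪ add   = {ball_in(b3,rmC), free(left), free(right), robot_in(rmC)}

== RESULT ==
["ball_in(b3,rmC)", "free(left)", "free(right)", "robot_in(rmC)"]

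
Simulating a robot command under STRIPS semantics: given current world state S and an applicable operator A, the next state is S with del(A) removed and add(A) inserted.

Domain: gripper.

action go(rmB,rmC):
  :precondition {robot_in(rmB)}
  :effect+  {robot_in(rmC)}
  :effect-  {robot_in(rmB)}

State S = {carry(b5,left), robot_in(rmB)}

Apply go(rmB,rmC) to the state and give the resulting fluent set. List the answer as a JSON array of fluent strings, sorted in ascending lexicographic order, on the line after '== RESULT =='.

Compute (S \ del) ∪ add:
  pre ⊆ S: {robot_in(rmB)} ⊆ S  — applicable
  S \ del = {carry(b5,left)}
  ∪ add   = {carry(b5,left), robot_in(rmC)}

== RESULT ==
["carry(b5,left)", "robot_in(rmC)"]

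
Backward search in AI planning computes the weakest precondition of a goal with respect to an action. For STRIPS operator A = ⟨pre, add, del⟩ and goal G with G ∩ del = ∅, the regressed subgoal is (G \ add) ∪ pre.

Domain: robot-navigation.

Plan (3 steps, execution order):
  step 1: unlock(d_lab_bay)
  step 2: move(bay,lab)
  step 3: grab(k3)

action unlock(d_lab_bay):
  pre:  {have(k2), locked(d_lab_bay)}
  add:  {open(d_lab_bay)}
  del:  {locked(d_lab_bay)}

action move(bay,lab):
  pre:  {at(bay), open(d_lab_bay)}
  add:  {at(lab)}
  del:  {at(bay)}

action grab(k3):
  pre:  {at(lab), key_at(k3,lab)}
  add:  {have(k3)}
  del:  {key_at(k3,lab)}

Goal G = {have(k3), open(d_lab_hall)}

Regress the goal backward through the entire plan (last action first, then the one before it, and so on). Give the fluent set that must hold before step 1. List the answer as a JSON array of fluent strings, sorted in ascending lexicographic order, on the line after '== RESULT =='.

Regress step by step:
  through step 3 (grab(k3)): drop {have(k3)}, keep {open(d_lab_hall)}, require {at(lab), key_at(k3,lab)}
    → {at(lab), key_at(k3,lab), open(d_lab_hall)}
  through step 2 (move(bay,lab)): drop {at(lab)}, keep {key_at(k3,lab), open(d_lab_hall)}, require {at(bay), open(d_lab_bay)}
    → {at(bay), key_at(k3,lab), open(d_lab_bay), open(d_lab_hall)}
  through step 1 (unlock(d_lab_bay)): drop {open(d_lab_bay)}, keep {at(bay), key_at(k3,lab), open(d_lab_hall)}, require {have(k2), locked(d_lab_bay)}
    → {at(bay), have(k2), key_at(k3,lab), locked(d_lab_bay), open(d_lab_hall)}

== RESULT ==
["at(bay)", "have(k2)", "key_at(k3,lab)", "locked(d_lab_bay)", "open(d_lab_hall)"]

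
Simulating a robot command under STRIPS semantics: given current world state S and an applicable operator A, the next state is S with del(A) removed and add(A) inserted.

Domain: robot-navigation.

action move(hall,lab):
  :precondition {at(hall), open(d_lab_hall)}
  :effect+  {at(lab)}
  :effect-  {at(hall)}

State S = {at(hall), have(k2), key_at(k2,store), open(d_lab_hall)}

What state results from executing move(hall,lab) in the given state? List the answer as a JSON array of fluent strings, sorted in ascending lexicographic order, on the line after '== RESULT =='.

Progress:
  pre ⊆ S: {at(hall), open(d_lab_hall)} ⊆ S  — applicable
  S \ del = {have(k2), key_at(k2,store), open(d_lab_hall)}
  ∪ add   = {at(lab), have(k2), key_at(k2,store), open(d_lab_hall)}

== RESULT ==
["at(lab)", "have(k2)", "key_at(k2,store)", "open(d_lab_hall)"]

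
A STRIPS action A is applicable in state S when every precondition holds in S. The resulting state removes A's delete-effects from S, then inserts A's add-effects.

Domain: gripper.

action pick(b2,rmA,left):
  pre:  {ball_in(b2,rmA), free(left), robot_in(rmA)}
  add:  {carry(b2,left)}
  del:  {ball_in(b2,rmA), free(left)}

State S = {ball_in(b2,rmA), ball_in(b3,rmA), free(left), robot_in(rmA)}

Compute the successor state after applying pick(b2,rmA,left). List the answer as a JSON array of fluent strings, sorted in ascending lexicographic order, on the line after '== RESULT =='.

Compute (S \ del) ∪ add:
  pre ⊆ S: {ball_in(b2,rmA), free(left), robot_in(rmA)} ⊆ S  — applicable
  S \ del = {ball_in(b3,rmA), robot_in(rmA)}
  ∪ add   = {ball_in(b3,rmA), carry(b2,left), robot_in(rmA)}

== RESULT ==
["ball_in(b3,rmA)", "carry(b2,left)", "robot_in(rmA)"]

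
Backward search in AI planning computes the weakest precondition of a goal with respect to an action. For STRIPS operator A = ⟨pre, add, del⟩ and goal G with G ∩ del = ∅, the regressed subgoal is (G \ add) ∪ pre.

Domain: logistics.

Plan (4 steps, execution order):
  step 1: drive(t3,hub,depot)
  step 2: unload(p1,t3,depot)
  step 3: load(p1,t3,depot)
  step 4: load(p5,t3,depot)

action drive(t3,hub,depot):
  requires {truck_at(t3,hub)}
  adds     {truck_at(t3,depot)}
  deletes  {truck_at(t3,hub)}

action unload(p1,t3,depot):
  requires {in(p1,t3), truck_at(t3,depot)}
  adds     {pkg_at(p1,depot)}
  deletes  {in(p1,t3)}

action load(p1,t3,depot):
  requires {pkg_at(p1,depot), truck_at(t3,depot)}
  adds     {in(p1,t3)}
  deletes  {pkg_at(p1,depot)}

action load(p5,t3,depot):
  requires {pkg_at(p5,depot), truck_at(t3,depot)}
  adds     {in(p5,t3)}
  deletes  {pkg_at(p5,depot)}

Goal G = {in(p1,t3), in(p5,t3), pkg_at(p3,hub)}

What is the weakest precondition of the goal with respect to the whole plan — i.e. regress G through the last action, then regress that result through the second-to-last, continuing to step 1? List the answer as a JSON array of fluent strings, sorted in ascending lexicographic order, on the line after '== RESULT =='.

Regress step by step:
  through step 4 (load(p5,t3,depot)): drop {in(p5,t3)}, keep {in(p1,t3), pkg_at(p3,hub)}, require {pkg_at(p5,depot), truck_at(t3,depot)}
    → {in(p1,t3), pkg_at(p3,hub), pkg_at(p5,depot), truck_at(t3,depot)}
  through step 3 (load(p1,t3,depot)): drop {in(p1,t3)}, keep {pkg_at(p3,hub), pkg_at(p5,depot), truck_at(t3,depot)}, require {pkg_at(p1,depot), truck_at(t3,depot)}
    → {pkg_at(p1,depot), pkg_at(p3,hub), pkg_at(p5,depot), truck_at(t3,depot)}
  through step 2 (unload(p1,t3,depot)): drop {pkg_at(p1,depot)}, keep {pkg_at(p3,hub), pkg_at(p5,depot), truck_at(t3,depot)}, require {in(p1,t3), truck_at(t3,depot)}
    → {in(p1,t3), pkg_at(p3,hub), pkg_at(p5,depot), truck_at(t3,depot)}
  through step 1 (drive(t3,hub,depot)): drop {truck_at(t3,depot)}, keep {in(p1,t3), pkg_at(p3,hub), pkg_at(p5,depot)}, require {truck_at(t3,hub)}
    → {in(p1,t3), pkg_at(p3,hub), pkg_at(p5,depot), truck_at(t3,hub)}

== RESULT ==
["in(p1,t3)", "pkg_at(p3,hub)", "pkg_at(p5,depot)", "truck_at(t3,hub)"]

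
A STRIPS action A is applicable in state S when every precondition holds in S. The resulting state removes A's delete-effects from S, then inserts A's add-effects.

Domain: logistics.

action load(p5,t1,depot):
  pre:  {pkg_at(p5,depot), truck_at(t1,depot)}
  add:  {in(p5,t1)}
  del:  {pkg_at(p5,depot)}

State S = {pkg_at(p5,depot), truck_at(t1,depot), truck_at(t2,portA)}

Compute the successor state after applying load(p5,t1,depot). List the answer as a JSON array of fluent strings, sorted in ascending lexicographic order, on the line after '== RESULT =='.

Progress:
  pre ⊆ S: {pkg_at(p5,depot), truck_at(t1,depot)} ⊆ S  — applicable
  S \ del = {truck_at(t1,depot), truck_at(t2,portA)}
  ∪ add   = {in(p5,t1), truck_at(t1,depot), truck_at(t2,portA)}

== RESULT ==
["in(p5,t1)", "truck_at(t1,depot)", "truck_at(t2,portA)"]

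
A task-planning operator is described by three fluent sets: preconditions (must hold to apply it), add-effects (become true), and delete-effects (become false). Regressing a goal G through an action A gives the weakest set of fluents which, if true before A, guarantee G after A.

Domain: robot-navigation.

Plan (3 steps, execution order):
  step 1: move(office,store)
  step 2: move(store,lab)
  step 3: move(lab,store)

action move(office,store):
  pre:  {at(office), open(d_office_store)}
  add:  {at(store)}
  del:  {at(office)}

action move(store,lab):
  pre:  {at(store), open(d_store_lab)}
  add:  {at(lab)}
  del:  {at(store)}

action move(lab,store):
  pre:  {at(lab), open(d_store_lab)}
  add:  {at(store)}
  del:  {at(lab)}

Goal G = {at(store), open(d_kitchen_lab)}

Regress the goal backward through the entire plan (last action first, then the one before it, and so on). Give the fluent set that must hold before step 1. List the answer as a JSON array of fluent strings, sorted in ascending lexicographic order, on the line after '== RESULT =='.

Regress step by step:
  through step 3 (move(lab,store)): drop {at(store)}, keep {open(d_kitchen_lab)}, require {at(lab), open(d_store_lab)}
    → {at(lab), open(d_kitchen_lab), open(d_store_lab)}
  through step 2 (move(store,lab)): drop {at(lab)}, keep {open(d_kitchen_lab), open(d_store_lab)}, require {at(store), open(d_store_lab)}
    → {at(store), open(d_kitchen_lab), open(d_store_lab)}
  through step 1 (move(office,store)): drop {at(store)}, keep {open(d_kitchen_lab), open(d_store_lab)}, require {at(office), open(d_office_store)}
    → {at(office), open(d_kitchen_lab), open(d_office_store), open(d_store_lab)}

== RESULT ==
["at(office)", "open(d_kitchen_lab)", "open(d_office_store)", "open(d_store_lab)"]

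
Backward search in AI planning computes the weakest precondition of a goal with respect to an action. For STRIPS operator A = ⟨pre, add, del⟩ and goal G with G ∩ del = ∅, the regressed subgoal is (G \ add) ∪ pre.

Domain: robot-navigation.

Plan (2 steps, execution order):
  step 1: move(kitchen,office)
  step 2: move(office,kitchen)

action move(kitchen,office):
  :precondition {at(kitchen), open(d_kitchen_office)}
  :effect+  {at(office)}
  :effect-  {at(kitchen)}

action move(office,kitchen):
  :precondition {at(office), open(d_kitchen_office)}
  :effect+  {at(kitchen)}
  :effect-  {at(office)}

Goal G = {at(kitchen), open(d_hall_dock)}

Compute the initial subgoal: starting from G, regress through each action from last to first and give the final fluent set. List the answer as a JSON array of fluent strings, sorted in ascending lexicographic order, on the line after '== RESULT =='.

Regress step by step:
  through step 2 (move(office,kitchen)): drop {at(kitchen)}, keep {open(d_hall_dock)}, require {at(office), open(d_kitchen_office)}
    → {at(office), open(d_hall_dock), open(d_kitchen_office)}
  through step 1 (move(kitchen,office)): drop {at(office)}, keep {open(d_hall_dock), open(d_kitchen_office)}, require {at(kitchen), open(d_kitchen_office)}
    → {at(kitchen), open(d_hall_dock), open(d_kitchen_office)}

== RESULT ==
["at(kitchen)", "open(d_hall_dock)", "open(d_kitchen_office)"]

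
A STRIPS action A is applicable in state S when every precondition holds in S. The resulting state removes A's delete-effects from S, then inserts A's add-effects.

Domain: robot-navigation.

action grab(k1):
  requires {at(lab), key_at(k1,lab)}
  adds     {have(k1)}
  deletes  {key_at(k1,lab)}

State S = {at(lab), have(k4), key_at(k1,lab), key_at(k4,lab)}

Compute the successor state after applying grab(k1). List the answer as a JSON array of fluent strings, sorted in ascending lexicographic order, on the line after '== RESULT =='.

Compute (S \ del) ∪ add:
  pre ⊆ S: {at(lab), key_at(k1,lab)} ⊆ S  — applicable
  S \ del = {at(lab), have(k4), key_at(k4,lab)}
  ∪ add   = {at(lab), have(k1), have(k4), key_at(k4,lab)}

== RESULT ==
["at(lab)", "have(k1)", "have(k4)", "key_at(k4,lab)"]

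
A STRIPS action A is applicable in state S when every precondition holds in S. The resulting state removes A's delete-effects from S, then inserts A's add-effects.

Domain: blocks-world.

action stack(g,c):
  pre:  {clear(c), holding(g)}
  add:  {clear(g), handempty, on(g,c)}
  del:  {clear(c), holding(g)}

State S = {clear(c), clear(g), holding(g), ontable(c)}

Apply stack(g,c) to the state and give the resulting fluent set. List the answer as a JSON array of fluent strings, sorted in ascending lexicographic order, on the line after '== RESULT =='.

Progress:
  pre ⊆ S: {clear(c), holding(g)} ⊆ S  — applicable
  S \ del = {clear(g), ontable(c)}
  ∪ add   = {clear(g), handempty, on(g,c), ontable(c)}

== RESULT ==
["clear(g)", "handempty", "on(g,c)", "ontable(c)"]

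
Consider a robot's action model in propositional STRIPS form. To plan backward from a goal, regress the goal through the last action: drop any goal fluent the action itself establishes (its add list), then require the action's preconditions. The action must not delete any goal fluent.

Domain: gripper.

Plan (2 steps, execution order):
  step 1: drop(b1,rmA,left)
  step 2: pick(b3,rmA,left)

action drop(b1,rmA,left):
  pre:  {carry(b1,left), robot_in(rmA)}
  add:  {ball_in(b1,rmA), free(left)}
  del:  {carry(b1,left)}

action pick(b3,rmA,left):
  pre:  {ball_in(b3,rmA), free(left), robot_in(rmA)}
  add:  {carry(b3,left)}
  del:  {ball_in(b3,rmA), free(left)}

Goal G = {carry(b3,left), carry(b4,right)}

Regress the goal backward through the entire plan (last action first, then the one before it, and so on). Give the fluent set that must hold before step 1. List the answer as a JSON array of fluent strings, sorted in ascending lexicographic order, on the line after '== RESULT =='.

Regress step by step:
  through step 2 (pick(b3,rmA,left)): drop {carry(b3,left)}, keep {carry(b4,right)}, require {ball_in(b3,rmA), free(left), robot_in(rmA)}
    → {ball_in(b3,rmA), carry(b4,right), free(left), robot_in(rmA)}
  through step 1 (drop(b1,rmA,left)): drop {free(left)}, keep {ball_in(b3,rmA), carry(b4,right), robot_in(rmA)}, require {carry(b1,left), robot_in(rmA)}
    → {ball_in(b3,rmA), carry(b1,left), carry(b4,right), robot_in(rmA)}

== RESULT ==
["ball_in(b3,rmA)", "carry(b1,left)", "carry(b4,right)", "robot_in(rmA)"]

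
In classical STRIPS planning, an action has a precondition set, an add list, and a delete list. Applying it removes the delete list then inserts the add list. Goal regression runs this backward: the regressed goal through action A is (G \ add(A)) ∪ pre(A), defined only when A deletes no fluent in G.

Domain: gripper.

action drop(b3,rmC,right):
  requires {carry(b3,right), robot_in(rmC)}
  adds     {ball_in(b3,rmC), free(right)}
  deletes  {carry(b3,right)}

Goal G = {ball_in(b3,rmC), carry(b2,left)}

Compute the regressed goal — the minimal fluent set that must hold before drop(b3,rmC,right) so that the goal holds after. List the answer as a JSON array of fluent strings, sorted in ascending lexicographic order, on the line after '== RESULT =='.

Regress:
  G ∩ del = {}  (empty — regression defined)
  G \ add = {ball_in(b3,rmC), carry(b2,left)} \ {ball_in(b3,rmC), free(right)} = {carry(b2,left)}
  ∪ pre   = {carry(b2,left)} ∪ {carry(b3,right), robot_in(rmC)}
          = {carry(b2,left), carry(b3,right), robot_in(rmC)}

== RESULT ==
["carry(b2,left)", "carry(b3,right)", "robot_in(rmC)"]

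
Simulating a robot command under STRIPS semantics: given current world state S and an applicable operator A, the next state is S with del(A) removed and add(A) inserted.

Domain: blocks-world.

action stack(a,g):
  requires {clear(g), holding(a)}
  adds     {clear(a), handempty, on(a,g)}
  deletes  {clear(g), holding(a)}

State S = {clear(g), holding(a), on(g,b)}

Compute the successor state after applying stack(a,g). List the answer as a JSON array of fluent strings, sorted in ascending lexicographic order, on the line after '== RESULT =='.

Compute (S \ del) ∪ add:
  pre ⊆ S: {clear(g), holding(a)} ⊆ S  — applicable
  S \ del = {on(g,b)}
  ∪ add   = {clear(a), handempty, on(a,g), on(g,b)}

== RESULT ==
["clear(a)", "handempty", "on(a,g)", "on(g,b)"]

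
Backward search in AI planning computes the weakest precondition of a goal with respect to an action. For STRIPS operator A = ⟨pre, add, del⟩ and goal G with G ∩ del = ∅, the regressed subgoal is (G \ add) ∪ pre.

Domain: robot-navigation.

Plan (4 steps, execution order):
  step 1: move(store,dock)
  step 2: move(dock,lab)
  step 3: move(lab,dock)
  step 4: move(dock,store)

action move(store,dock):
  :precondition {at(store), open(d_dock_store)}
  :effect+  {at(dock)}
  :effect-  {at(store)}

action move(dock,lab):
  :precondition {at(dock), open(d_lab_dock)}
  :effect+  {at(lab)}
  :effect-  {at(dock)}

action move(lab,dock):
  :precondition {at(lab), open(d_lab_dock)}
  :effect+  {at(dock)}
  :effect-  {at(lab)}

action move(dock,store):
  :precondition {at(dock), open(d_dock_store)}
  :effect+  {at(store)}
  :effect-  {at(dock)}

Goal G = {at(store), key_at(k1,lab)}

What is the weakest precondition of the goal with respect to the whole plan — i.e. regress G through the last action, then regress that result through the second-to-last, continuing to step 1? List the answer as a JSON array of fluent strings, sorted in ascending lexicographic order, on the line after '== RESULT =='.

Regress step by step:
  through step 4 (move(dock,store)): drop {at(store)}, keep {key_at(k1,lab)}, require {at(dock), open(d_dock_store)}
    → {at(dock), key_at(k1,lab), open(d_dock_store)}
  through step 3 (move(lab,dock)): drop {at(dock)}, keep {key_at(k1,lab), open(d_dock_store)}, require {at(lab), open(d_lab_dock)}
    → {at(lab), key_at(k1,lab), open(d_dock_store), open(d_lab_dock)}
  through step 2 (move(dock,lab)): drop {at(lab)}, keep {key_at(k1,lab), open(d_dock_store), open(d_lab_dock)}, require {at(dock), open(d_lab_dock)}
    → {at(dock), key_at(k1,lab), open(d_dock_store), open(d_lab_dock)}
  through step 1 (move(store,dock)): drop {at(dock)}, keep {key_at(k1,lab), open(d_dock_store), open(d_lab_dock)}, require {at(store), open(d_dock_store)}
    → {at(store), key_at(k1,lab), open(d_dock_store), open(d_lab_dock)}

== RESULT ==
["at(store)", "key_at(k1,lab)", "open(d_dock_store)", "open(d_lab_dock)"]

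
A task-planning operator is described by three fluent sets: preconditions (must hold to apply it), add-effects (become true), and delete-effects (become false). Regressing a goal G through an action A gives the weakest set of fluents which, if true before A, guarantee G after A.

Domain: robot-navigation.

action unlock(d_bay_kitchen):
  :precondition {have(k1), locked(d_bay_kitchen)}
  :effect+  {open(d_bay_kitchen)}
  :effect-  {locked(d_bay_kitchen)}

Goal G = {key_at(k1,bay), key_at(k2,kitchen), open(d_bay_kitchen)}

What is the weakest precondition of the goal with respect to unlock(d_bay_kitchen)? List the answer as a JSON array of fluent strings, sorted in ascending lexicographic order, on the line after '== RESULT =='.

Compute (G \ add) ∪ pre:
  G ∩ del = {}  (empty — regression defined)
  G \ add = {key_at(k1,bay), key_at(k2,kitchen), open(d_bay_kitchen)} \ {open(d_bay_kitchen)} = {key_at(k1,bay), key_at(k2,kitchen)}
  ∪ pre   = {key_at(k1,bay), key_at(k2,kitchen)} ∪ {have(k1), locked(d_bay_kitchen)}
          = {have(k1), key_at(k1,bay), key_at(k2,kitchen), locked(d_bay_kitchen)}

== RESULT ==
["have(k1)", "key_at(k1,bay)", "key_at(k2,kitchen)", "locked(d_bay_kitchen)"]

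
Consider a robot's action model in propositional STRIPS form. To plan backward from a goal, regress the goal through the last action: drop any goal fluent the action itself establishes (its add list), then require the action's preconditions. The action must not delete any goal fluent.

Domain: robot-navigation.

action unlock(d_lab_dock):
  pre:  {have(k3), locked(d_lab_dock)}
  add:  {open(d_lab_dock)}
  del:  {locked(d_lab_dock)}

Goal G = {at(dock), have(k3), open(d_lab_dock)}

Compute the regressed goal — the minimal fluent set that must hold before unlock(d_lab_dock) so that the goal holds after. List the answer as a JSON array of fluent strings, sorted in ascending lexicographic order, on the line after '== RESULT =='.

Compute (G \ add) ∪ pre:
  G ∩ del = {}  (empty — regression defined)
  G \ add = {at(dock), have(k3), open(d_lab_dock)} \ {open(d_lab_dock)} = {at(dock), have(k3)}
  ∪ pre   = {at(dock), have(k3)} ∪ {have(k3), locked(d_lab_dock)}
          = {at(dock), have(k3), locked(d_lab_dock)}

== RESULT ==
["at(dock)", "have(k3)", "locked(d_lab_dock)"]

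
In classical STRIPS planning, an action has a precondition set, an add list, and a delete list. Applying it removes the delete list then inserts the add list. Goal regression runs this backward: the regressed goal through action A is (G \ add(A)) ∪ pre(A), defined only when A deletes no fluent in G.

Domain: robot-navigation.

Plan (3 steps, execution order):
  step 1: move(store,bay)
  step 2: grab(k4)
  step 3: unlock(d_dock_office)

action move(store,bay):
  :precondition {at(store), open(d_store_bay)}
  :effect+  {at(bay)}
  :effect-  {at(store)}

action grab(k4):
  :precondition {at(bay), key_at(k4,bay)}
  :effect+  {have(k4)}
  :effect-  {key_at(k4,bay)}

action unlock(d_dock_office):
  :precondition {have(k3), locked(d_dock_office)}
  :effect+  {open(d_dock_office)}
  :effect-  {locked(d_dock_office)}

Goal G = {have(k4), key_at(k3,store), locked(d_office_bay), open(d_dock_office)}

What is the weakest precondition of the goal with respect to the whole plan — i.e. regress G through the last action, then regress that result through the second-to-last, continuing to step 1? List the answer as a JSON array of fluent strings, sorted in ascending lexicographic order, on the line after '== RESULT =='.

Work backward from the goal:
  through step 3 (unlock(d_dock_office)): drop {open(d_dock_office)}, keep {have(k4), key_at(k3,store), locked(d_office_bay)}, require {have(k3), locked(d_dock_office)}
    → {have(k3), have(k4), key_at(k3,store), locked(d_dock_office), locked(d_office_bay)}
  through step 2 (grab(k4)): drop {have(k4)}, keep {have(k3), key_at(k3,store), locked(d_dock_office), locked(d_office_bay)}, require {at(bay), key_at(k4,bay)}
    → {at(bay), have(k3), key_at(k3,store), key_at(k4,bay), locked(d_dock_office), locked(d_office_bay)}
  through step 1 (move(store,bay)): drop {at(bay)}, keep {have(k3), key_at(k3,store), key_at(k4,bay), locked(d_dock_office), locked(d_office_bay)}, require {at(store), open(d_store_bay)}
    → {at(store), have(k3), key_at(k3,store), key_at(k4,bay), locked(d_dock_office), locked(d_office_bay), open(d_store_bay)}

== RESULT ==
["at(store)", "have(k3)", "key_at(k3,store)", "key_at(k4,bay)", "locked(d_dock_office)", "locked(d_office_bay)", "open(d_store_bay)"]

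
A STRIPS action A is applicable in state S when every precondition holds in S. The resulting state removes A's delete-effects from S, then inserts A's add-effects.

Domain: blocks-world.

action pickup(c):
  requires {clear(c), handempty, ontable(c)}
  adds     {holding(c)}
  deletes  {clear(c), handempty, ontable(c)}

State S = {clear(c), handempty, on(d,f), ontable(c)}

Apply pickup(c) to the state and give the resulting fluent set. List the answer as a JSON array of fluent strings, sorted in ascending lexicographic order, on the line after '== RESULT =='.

Progress:
  pre ⊆ S: {clear(c), handempty, ontable(c)} ⊆ S  — applicable
  S \ del = {on(d,f)}
  ∪ add   = {holding(c), on(d,f)}

== RESULT ==
["holding(c)", "on(d,f)"]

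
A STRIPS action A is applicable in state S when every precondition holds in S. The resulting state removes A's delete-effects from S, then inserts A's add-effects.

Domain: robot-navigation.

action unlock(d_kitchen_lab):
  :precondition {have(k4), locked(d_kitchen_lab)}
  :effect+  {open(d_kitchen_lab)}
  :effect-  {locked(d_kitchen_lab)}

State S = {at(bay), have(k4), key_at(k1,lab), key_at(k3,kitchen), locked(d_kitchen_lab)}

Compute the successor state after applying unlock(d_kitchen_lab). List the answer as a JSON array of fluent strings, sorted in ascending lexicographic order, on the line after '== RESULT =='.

Compute (S \ del) ∪ add:
  pre ⊆ S: {have(k4), locked(d_kitchen_lab)} ⊆ S  — applicable
  S \ del = {at(bay), have(k4), key_at(k1,lab), key_at(k3,kitchen)}
  ∪ add   = {at(bay), have(k4), key_at(k1,lab), key_at(k3,kitchen), open(d_kitchen_lab)}

== RESULT ==
["at(bay)", "have(k4)", "key_at(k1,lab)", "key_at(k3,kitchen)", "open(d_kitchen_lab)"]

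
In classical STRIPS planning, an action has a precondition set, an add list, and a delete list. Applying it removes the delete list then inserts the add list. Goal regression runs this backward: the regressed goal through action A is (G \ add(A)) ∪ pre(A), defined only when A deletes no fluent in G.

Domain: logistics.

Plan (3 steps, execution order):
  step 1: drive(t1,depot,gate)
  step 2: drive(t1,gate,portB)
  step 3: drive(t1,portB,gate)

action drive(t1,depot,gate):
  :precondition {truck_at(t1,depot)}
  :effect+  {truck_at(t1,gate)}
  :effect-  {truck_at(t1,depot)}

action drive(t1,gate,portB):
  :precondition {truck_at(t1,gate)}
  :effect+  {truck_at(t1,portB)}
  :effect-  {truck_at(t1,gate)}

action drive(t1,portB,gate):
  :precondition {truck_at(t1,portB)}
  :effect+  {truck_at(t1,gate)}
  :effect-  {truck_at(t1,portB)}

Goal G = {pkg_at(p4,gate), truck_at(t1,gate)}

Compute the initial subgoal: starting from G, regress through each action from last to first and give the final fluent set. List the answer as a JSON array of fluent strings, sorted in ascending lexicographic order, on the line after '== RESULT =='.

Work backward from the goal:
  through step 3 (drive(t1,portB,gate)): drop {truck_at(t1,gate)}, keep {pkg_at(p4,gate)}, require {truck_at(t1,portB)}
    → {pkg_at(p4,gate), truck_at(t1,portB)}
  through step 2 (drive(t1,gate,portB)): drop {truck_at(t1,portB)}, keep {pkg_at(p4,gate)}, require {truck_at(t1,gate)}
    → {pkg_at(p4,gate), truck_at(t1,gate)}
  through step 1 (drive(t1,depot,gate)): drop {truck_at(t1,gate)}, keep {pkg_at(p4,gate)}, require {truck_at(t1,depot)}
    → {pkg_at(p4,gate), truck_at(t1,depot)}

== RESULT ==
["pkg_at(p4,gate)", "truck_at(t1,depot)"]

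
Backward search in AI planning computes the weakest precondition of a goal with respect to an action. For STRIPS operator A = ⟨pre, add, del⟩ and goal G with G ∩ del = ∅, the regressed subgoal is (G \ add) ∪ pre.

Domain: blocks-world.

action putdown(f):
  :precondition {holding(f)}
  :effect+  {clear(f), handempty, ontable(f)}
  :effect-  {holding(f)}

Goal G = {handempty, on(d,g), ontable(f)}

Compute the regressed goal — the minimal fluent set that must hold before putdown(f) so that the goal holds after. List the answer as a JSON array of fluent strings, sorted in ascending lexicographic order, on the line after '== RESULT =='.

Compute (G \ add) ∪ pre:
  G ∩ del = {}  (empty — regression defined)
  G \ add = {handempty, on(d,g), ontable(f)} \ {clear(f), handempty, ontable(f)} = {on(d,g)}
  ∪ pre   = {on(d,g)} ∪ {holding(f)}
          = {holding(f), on(d,g)}

== RESULT ==
["holding(f)", "on(d,g)"]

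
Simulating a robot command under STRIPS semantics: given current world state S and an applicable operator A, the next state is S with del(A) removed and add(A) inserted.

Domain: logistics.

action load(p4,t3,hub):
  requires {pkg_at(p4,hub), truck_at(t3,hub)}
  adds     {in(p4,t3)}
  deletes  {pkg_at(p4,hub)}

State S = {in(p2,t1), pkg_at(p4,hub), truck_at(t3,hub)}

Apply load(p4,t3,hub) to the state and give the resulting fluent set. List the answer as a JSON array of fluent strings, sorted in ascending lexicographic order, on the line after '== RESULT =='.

Compute (S \ del) ∪ add:
  pre ⊆ S: {pkg_at(p4,hub), truck_at(t3,hub)} ⊆ S  — applicable
  S \ del = {in(p2,t1), truck_at(t3,hub)}
  ∪ add   = {in(p2,t1), in(p4,t3), truck_at(t3,hub)}

== RESULT ==
["in(p2,t1)", "in(p4,t3)", "truck_at(t3,hub)"]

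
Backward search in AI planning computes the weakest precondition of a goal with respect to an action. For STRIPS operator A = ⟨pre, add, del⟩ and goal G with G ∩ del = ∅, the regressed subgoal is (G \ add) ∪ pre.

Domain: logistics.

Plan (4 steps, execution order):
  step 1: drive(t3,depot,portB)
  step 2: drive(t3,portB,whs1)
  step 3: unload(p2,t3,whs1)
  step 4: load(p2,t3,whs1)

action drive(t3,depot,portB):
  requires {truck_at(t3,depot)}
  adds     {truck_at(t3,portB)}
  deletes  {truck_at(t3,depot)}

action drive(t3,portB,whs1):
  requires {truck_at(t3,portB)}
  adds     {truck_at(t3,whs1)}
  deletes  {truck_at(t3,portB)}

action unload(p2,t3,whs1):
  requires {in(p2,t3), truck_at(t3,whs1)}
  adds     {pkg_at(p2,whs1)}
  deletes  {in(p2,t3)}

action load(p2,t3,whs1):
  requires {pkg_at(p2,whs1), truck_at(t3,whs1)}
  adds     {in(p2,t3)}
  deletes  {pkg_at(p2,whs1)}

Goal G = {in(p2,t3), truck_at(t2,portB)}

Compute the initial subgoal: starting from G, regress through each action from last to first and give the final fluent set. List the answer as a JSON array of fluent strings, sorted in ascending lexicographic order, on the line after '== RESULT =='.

Regress step by step:
  through step 4 (load(p2,t3,whs1)): drop {in(p2,t3)}, keep {truck_at(t2,portB)}, require {pkg_at(p2,whs1), truck_at(t3,whs1)}
    → {pkg_at(p2,whs1), truck_at(t2,portB), truck_at(t3,whs1)}
  through step 3 (unload(p2,t3,whs1)): drop {pkg_at(p2,whs1)}, keep {truck_at(t2,portB), truck_at(t3,whs1)}, require {in(p2,t3), truck_at(t3,whs1)}
    → {in(p2,t3), truck_at(t2,portB), truck_at(t3,whs1)}
  through step 2 (drive(t3,portB,whs1)): drop {truck_at(t3,whs1)}, keep {in(p2,t3), truck_at(t2,portB)}, require {truck_at(t3,portB)}
    → {in(p2,t3), truck_at(t2,portB), truck_at(t3,portB)}
  through step 1 (drive(t3,depot,portB)): drop {truck_at(t3,portB)}, keep {in(p2,t3), truck_at(t2,portB)}, require {truck_at(t3,depot)}
    → {in(p2,t3), truck_at(t2,portB), truck_at(t3,depot)}

== RESULT ==
["in(p2,t3)", "truck_at(t2,portB)", "truck_at(t3,depot)"]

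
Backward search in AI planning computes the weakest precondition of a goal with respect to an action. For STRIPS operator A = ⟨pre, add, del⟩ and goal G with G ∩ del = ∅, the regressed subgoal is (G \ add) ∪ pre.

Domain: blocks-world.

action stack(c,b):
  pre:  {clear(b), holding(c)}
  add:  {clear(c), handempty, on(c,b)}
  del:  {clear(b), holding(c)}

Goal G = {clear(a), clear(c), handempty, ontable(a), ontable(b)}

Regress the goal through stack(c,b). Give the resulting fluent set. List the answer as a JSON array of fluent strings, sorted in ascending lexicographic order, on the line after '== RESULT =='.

Regress:
  G ∩ del = {}  (empty — regression defined)
  G \ add = {clear(a), clear(c), handempty, ontable(a), ontable(b)} \ {clear(c), handempty, on(c,b)} = {clear(a), ontable(a), ontable(b)}
  ∪ pre   = {clear(a), ontable(a), ontable(b)} ∪ {clear(b), holding(c)}
          = {clear(a), clear(b), holding(c), ontable(a), ontable(b)}

== RESULT ==
["clear(a)", "clear(b)", "holding(c)", "ontable(a)", "ontable(b)"]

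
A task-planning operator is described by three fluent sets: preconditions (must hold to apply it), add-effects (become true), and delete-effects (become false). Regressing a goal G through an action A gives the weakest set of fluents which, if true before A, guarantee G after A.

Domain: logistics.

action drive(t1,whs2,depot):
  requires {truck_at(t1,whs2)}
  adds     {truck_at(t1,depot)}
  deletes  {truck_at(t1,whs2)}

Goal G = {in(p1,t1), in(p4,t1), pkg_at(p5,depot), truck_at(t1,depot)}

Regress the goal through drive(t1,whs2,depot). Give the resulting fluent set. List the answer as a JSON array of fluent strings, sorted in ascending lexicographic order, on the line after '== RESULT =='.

Regress:
  G ∩ del = {}  (empty — regression defined)
  G \ add = {in(p1,t1), in(p4,t1), pkg_at(p5,depot), truck_at(t1,depot)} \ {truck_at(t1,depot)} = {in(p1,t1), in(p4,t1), pkg_at(p5,depot)}
  ∪ pre   = {in(p1,t1), in(p4,t1), pkg_at(p5,depot)} ∪ {truck_at(t1,whs2)}
          = {in(p1,t1), in(p4,t1), pkg_at(p5,depot), truck_at(t1,whs2)}

== RESULT ==
["in(p1,t1)", "in(p4,t1)", "pkg_at(p5,depot)", "truck_at(t1,whs2)"]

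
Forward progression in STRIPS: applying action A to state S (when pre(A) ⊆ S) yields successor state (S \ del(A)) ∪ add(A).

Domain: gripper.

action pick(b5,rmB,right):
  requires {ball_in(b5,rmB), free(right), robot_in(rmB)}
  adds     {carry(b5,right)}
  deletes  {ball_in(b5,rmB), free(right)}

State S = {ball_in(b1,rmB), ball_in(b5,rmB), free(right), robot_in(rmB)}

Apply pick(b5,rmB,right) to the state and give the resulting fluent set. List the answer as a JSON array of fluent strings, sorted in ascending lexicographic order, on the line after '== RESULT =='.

Progress:
  pre ⊆ S: {ball_in(b5,rmB), free(right), robot_in(rmB)} ⊆ S  — applicable
  S \ del = {ball_in(b1,rmB), robot_in(rmB)}
  ∪ add   = {ball_in(b1,rmB), carry(b5,right), robot_in(rmB)}

== RESULT ==
["ball_in(b1,rmB)", "carry(b5,right)", "robot_in(rmB)"]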